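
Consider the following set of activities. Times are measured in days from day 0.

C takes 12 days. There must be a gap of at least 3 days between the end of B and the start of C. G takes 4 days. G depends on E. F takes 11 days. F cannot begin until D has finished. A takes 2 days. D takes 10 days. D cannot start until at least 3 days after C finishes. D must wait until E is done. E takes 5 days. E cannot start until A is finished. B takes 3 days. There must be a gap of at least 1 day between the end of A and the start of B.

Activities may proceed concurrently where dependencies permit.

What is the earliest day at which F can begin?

A has no prerequisites, so it starts at day 0 and finishes at day 2.
E waits on A (finishes day 2), so it starts at day 2 and finishes at 2 + 5 = day 7.
B cannot begin until A (finishes day 2, plus 1-day gap → day 3). It runs from day 3 to 3 + 3 = day 6.
After B (finishes day 6, plus 3-day gap → day 9), C can start at day 9 and finishes at day 21.
D needs all of C (finishes day 21, plus 3-day gap → day 24); E (finishes day 7). That puts its earliest start at day 24; it finishes at 24 + 10 = day 34.
F waits on D (finishes day 34), so the earliest it can start is day 34.

34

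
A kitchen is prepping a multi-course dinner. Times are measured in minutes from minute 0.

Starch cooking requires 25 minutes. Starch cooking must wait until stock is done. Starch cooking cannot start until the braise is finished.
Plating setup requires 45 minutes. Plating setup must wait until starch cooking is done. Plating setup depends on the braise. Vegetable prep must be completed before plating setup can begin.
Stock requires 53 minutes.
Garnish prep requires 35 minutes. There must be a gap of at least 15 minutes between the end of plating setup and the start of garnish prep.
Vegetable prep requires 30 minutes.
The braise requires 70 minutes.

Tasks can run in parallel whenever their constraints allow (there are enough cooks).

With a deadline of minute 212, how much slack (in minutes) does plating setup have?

22

Vegetable prep has no prerequisites, so it starts at minute 0 and finishes at minute 30.
The braise can start immediately at minute 0; it finishes at minute 70.
Stock has no prerequisites, so it starts at minute 0 and finishes at minute 53.
For starch cooking: stock (finishes minute 53); the braise (finishes minute 70). Taking the maximum gives a start of minute 70, and it finishes at 70 + 25 = minute 95.
Plating setup cannot start until starch cooking (finishes minute 95); the braise (finishes minute 70); vegetable prep (finishes minute 30). The controlling bound is minute 95, so plating setup finishes at 95 + 45 = minute 140.

Working backward from the deadline:
Nothing follows garnish prep; the deadline of minute 212 is its only limit. It must start by 212 − 35 = minute 177.
Plating setup feeds into garnish prep (must start by minute 177, minus 15-minute gap → minute 162); so plating setup must finish by minute 162 and therefore start by minute 117.
So plating setup can start as early as minute 95 and as late as minute 117, giving 117 − 95 = 22 minutes of slack.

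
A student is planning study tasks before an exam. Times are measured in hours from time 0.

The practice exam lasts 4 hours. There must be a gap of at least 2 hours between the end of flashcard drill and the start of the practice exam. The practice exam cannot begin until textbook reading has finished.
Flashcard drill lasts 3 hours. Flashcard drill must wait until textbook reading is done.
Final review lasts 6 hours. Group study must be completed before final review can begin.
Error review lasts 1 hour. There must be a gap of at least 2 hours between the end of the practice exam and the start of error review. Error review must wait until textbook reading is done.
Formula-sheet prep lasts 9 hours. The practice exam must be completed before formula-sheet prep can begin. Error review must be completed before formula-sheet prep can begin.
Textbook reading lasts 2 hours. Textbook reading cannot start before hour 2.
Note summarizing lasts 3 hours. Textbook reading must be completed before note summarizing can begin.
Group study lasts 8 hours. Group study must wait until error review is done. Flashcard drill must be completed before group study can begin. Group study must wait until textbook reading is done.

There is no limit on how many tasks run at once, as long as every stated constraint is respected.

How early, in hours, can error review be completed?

After its own release at hour 2, textbook reading can start at hour 2 and finishes at hour 4.
Flashcard drill cannot begin until textbook reading (finishes hour 4). It runs from hour 4 to 4 + 3 = hour 7.
For the practice exam: flashcard drill (finishes hour 7, plus 2-hour gap → hour 9); textbook reading (finishes hour 4). Taking the maximum gives a start of hour 9, and it finishes at 9 + 4 = hour 13.
For error review: the practice exam (finishes hour 13, plus 2-hour gap → hour 15); textbook reading (finishes hour 4). Taking the maximum gives a start of hour 15, and it finishes at 15 + 1 = hour 16.

16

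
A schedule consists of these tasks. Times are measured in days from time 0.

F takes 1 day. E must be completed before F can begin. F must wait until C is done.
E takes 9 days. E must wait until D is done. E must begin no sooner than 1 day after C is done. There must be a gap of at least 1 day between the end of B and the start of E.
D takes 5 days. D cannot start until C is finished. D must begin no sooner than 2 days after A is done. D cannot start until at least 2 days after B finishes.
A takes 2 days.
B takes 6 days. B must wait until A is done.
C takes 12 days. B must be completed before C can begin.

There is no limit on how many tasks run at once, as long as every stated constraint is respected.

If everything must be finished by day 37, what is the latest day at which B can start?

4

To finish by day 37, F (duration 1) must start no later than day 36.
E has to be done before F (must start by day 36). That means finishing by day 36, i.e. starting by 36 − 9 = day 27.
D must finish before E (must start by day 27). With a 5-day duration, D must start by 27 − 5 = day 22.
C has several dependents: D (must start by day 22); E (must start by day 27, minus 1-day gap → day 26); F (must start by day 36). The earliest of those limits is day 22, so C must start by 22 − 12 = day 10.
For B: C (must start by day 10); D (must start by day 22, minus 2-day gap → day 20); E (must start by day 27, minus 1-day gap → day 26). The most restrictive is day 10; with a 6-day duration, B must start by day 4.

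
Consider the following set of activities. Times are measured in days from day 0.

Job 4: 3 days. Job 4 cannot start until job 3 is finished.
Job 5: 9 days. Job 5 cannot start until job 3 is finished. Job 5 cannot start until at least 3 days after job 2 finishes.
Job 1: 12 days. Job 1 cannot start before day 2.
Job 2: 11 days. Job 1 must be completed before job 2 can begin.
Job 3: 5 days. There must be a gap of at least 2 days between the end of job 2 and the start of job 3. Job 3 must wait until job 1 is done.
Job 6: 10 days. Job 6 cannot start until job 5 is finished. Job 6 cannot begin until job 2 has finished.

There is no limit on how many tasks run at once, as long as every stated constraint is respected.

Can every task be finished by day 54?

Yes

After its own release at day 2, job 1 can start at day 2 and finishes at day 14.
Job 2 cannot begin until job 1 (finishes day 14). It runs from day 14 to 14 + 11 = day 25.
For job 3: job 2 (finishes day 25, plus 2-day gap → day 27); job 1 (finishes day 14). Taking the maximum gives a start of day 27, and it finishes at 27 + 5 = day 32.
Job 5 needs all of job 3 (finishes day 32); job 2 (finishes day 25, plus 3-day gap → day 28). That puts its earliest start at day 32; it finishes at 32 + 9 = day 41.
Job 6 needs all of job 5 (finishes day 41); job 2 (finishes day 25). That puts its earliest start at day 41; it finishes at 41 + 10 = day 51.
After job 3 (finishes day 32), job 4 can start at day 32 and finishes at day 35.
Every task is finished by day 51, which is no later than the deadline of 54, so the schedule is feasible.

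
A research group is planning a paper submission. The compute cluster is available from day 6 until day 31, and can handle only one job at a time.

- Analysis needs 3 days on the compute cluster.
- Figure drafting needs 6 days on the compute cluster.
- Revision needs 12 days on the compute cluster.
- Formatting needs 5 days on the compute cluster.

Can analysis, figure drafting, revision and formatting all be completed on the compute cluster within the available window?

No

The compute cluster window is 31 − 6 = 25 days.
Running back to back, the jobs need 3 + 6 + 12 + 5 = 26 days on the compute cluster.
Since 26 > 25, they cannot all fit.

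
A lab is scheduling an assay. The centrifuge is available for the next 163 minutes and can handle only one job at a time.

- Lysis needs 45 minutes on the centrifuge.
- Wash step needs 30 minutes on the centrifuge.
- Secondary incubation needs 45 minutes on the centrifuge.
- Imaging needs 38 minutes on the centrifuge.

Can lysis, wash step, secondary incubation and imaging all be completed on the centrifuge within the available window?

Yes

Running back to back, the jobs need 45 + 30 + 45 + 38 = 158 minutes on the centrifuge.
Since 158 ≤ 163, they fit within the window.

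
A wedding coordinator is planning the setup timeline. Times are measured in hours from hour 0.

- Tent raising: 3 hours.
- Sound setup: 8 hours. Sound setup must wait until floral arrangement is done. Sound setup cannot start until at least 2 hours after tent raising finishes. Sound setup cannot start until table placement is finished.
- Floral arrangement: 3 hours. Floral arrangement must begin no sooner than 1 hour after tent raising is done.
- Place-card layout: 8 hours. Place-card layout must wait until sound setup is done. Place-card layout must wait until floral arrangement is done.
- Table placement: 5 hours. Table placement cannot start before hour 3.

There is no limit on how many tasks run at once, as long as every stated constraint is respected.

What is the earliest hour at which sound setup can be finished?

16

Table placement waits on its own release at hour 3, so it starts at hour 3 and finishes at 3 + 5 = hour 8.
Tent raising can start immediately at hour 0; it finishes at hour 3.
Floral arrangement cannot begin until tent raising (finishes hour 3, plus 1-hour gap → hour 4). It runs from hour 4 to 4 + 3 = hour 7.
Sound setup cannot start until floral arrangement (finishes hour 7); tent raising (finishes hour 3, plus 2-hour gap → hour 5); table placement (finishes hour 8). The controlling bound is hour 8, so sound setup finishes at 8 + 8 = hour 16.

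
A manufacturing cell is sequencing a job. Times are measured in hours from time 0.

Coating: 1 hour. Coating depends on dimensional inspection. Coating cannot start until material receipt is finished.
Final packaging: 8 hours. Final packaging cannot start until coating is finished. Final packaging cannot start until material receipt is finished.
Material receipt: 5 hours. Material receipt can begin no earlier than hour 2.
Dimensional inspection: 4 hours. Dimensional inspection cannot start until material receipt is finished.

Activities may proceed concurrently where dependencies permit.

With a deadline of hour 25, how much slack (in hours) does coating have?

5

Material receipt waits on its own release at hour 2, so it starts at hour 2 and finishes at 2 + 5 = hour 7.
Dimensional inspection waits on material receipt (finishes hour 7), so it starts at hour 7 and finishes at 7 + 4 = hour 11.
Coating needs all of dimensional inspection (finishes hour 11); material receipt (finishes hour 7). That puts its earliest start at hour 11; it finishes at 11 + 1 = hour 12.

Working backward from the deadline:
Final packaging must finish by hour 25; it takes 8 hours, so it must start by 25 − 8 = hour 17.
Coating feeds into final packaging (must start by hour 17); so coating must finish by hour 17 and therefore start by hour 16.
So coating can start as early as hour 11 and as late as hour 16, giving 16 − 11 = 5 hours of slack.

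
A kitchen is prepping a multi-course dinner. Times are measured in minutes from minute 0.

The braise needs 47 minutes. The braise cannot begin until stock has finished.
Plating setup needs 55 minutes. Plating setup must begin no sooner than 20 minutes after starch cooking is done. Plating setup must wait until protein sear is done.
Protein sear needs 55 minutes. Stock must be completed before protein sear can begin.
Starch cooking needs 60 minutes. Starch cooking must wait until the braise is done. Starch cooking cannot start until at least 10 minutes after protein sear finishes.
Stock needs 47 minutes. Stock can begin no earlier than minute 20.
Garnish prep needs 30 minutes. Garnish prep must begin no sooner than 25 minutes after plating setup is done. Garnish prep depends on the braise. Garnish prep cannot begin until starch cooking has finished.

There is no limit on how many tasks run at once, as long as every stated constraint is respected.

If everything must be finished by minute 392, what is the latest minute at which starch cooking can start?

Garnish prep has no dependents, so it just needs to finish by minute 392. Starting by 392 − 30 = minute 362 achieves that.
Plating setup has to be done before garnish prep (must start by minute 362, minus 25-minute gap → minute 337). That means finishing by minute 337, i.e. starting by 337 − 55 = minute 282.
For starch cooking: plating setup (must start by minute 282, minus 20-minute gap → minute 262); garnish prep (must start by minute 362). The most restrictive is minute 262; with a 60-minute duration, starch cooking must start by minute 202.

202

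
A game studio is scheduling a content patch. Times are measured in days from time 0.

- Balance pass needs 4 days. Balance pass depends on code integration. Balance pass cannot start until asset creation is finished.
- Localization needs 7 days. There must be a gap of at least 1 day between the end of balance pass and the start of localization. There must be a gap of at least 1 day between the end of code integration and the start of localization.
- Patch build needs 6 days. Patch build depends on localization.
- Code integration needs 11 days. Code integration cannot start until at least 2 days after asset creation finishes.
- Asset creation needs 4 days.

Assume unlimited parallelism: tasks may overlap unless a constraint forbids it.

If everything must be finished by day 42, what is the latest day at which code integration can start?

Patch build has no dependents, so it just needs to finish by day 42. Starting by 42 − 6 = day 36 achieves that.
Localization feeds into patch build (must start by day 36); so localization must finish by day 36 and therefore start by day 29.
Balance pass has to be done before localization (must start by day 29, minus 1-day gap → day 28). That means finishing by day 28, i.e. starting by 28 − 4 = day 24.
Code integration feeds balance pass (must start by day 24); localization (must start by day 29, minus 1-day gap → day 28). Taking the minimum, code integration must finish by day 24 and start by 24 − 11 = day 13.

13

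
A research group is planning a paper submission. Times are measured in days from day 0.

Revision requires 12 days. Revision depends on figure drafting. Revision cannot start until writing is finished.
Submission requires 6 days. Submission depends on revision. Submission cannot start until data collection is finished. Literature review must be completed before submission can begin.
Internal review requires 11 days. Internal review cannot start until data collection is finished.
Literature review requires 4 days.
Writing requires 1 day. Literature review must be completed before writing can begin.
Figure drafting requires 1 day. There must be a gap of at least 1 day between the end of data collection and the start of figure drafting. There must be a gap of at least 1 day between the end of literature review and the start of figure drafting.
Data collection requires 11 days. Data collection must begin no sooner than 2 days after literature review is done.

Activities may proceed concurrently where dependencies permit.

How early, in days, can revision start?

19

Literature review has no prerequisites, so it starts at day 0 and finishes at day 4.
Writing waits on literature review (finishes day 4), so it starts at day 4 and finishes at 4 + 1 = day 5.
Data collection waits on literature review (finishes day 4, plus 2-day gap → day 6), so it starts at day 6 and finishes at 6 + 11 = day 17.
Figure drafting has to wait for data collection (finishes day 17, plus 1-day gap → day 18); literature review (finishes day 4, plus 1-day gap → day 5). The latest of these is day 18, so figure drafting runs day 18 to 18 + 1 = day 19.
Revision waits on figure drafting (finishes day 19); writing (finishes day 5). The latest of these is day 19, which is the earliest revision can start.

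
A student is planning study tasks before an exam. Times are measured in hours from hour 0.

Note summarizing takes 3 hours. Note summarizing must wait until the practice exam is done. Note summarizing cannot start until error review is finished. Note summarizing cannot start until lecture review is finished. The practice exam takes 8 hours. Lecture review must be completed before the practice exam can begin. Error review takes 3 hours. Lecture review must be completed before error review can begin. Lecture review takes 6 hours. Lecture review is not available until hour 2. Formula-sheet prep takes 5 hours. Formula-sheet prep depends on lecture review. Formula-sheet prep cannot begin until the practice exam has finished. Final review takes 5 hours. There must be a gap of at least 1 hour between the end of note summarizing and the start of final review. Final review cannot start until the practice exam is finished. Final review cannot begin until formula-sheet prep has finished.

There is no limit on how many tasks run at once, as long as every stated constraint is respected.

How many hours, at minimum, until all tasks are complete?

After its own release at hour 2, lecture review can start at hour 2 and finishes at hour 8.
Error review cannot begin until lecture review (finishes hour 8). It runs from hour 8 to 8 + 3 = hour 11.
After lecture review (finishes hour 8), the practice exam can start at hour 8 and finishes at hour 16.
Formula-sheet prep has to wait for lecture review (finishes hour 8); the practice exam (finishes hour 16). The latest of these is hour 16, so formula-sheet prep runs hour 16 to 16 + 5 = hour 21.
Note summarizing needs all of the practice exam (finishes hour 16); error review (finishes hour 11); lecture review (finishes hour 8). That puts its earliest start at hour 16; it finishes at 16 + 3 = hour 19.
Final review has to wait for note summarizing (finishes hour 19, plus 1-hour gap → hour 20); the practice exam (finishes hour 16); formula-sheet prep (finishes hour 21). The latest of these is hour 21, so final review runs hour 21 to 21 + 5 = hour 26.
All tasks are finished once the last one completes. Finish times: Lecture review at 8, The practice exam at 16, Error review at 11, Note summarizing at 19, Formula-sheet prep at 21, Final review at 26. The latest is hour 26.

26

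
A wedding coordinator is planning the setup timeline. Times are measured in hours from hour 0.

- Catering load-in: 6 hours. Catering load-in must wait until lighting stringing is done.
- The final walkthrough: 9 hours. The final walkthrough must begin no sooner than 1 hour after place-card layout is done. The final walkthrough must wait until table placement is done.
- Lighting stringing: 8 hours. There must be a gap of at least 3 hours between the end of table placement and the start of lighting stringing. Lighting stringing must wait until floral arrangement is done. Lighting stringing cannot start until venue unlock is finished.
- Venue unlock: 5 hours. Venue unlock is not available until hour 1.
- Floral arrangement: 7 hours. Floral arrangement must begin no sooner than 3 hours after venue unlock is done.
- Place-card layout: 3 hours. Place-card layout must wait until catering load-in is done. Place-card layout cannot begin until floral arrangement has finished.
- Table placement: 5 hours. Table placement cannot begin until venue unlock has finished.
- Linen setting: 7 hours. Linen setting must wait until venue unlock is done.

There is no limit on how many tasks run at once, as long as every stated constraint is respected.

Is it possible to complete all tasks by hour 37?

No

Venue unlock cannot begin until its own release at hour 1. It runs from hour 1 to 1 + 5 = hour 6.
After venue unlock (finishes hour 6, plus 3-hour gap → hour 9), floral arrangement can start at hour 9 and finishes at hour 16.
After venue unlock (finishes hour 6), linen setting can start at hour 6 and finishes at hour 13.
Table placement cannot begin until venue unlock (finishes hour 6). It runs from hour 6 to 6 + 5 = hour 11.
For lighting stringing: table placement (finishes hour 11, plus 3-hour gap → hour 14); floral arrangement (finishes hour 16); venue unlock (finishes hour 6). Taking the maximum gives a start of hour 16, and it finishes at 16 + 8 = hour 24.
After lighting stringing (finishes hour 24), catering load-in can start at hour 24 and finishes at hour 30.
For place-card layout: catering load-in (finishes hour 30); floral arrangement (finishes hour 16). Taking the maximum gives a start of hour 30, and it finishes at 30 + 3 = hour 33.
For the final walkthrough: place-card layout (finishes hour 33, plus 1-hour gap → hour 34); table placement (finishes hour 11). Taking the maximum gives a start of hour 34, and it finishes at 34 + 9 = hour 43.
The earliest everything can be done is hour 43, which is after the deadline of 37, so it is not possible.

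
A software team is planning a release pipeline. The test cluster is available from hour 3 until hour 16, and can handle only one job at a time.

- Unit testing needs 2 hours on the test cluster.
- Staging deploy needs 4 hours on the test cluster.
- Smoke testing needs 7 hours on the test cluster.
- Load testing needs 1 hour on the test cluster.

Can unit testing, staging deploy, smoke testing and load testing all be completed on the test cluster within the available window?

The test cluster window is 16 − 3 = 13 hours.
Running back to back, the jobs need 2 + 4 + 7 + 1 = 14 hours on the test cluster.
Since 14 > 13, they cannot all fit.

No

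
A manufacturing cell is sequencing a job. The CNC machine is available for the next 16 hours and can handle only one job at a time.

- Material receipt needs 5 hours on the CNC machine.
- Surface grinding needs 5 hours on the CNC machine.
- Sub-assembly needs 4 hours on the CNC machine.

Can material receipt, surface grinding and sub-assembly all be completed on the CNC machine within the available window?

Yes

Running back to back, the jobs need 5 + 5 + 4 = 14 hours on the CNC machine.
Since 14 ≤ 16, they fit within the window.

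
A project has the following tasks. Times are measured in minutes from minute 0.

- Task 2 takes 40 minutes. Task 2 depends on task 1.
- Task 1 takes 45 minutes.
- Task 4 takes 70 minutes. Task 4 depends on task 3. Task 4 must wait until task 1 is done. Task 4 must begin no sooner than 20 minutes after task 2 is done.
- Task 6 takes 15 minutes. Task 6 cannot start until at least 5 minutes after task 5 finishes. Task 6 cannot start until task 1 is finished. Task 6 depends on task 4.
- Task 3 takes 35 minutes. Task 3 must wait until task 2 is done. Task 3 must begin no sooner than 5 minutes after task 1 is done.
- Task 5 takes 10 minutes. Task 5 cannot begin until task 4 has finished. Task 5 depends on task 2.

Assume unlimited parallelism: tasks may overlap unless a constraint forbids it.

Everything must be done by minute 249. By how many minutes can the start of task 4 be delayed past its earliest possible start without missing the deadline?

Task 1 has no prerequisites, so it starts at minute 0 and finishes at minute 45.
Task 2 cannot begin until task 1 (finishes minute 45). It runs from minute 45 to 45 + 40 = minute 85.
For task 3: task 2 (finishes minute 85); task 1 (finishes minute 45, plus 5-minute gap → minute 50). Taking the maximum gives a start of minute 85, and it finishes at 85 + 35 = minute 120.
Task 4 has to wait for task 3 (finishes minute 120); task 1 (finishes minute 45); task 2 (finishes minute 85, plus 20-minute gap → minute 105). The latest of these is minute 120, so task 4 runs minute 120 to 120 + 70 = minute 190.

Working backward from the deadline:
Nothing follows task 6; the deadline of minute 249 is its only limit. It must start by 249 − 15 = minute 234.
Task 5 has to be done before task 6 (must start by minute 234, minus 5-minute gap → minute 229). That means finishing by minute 229, i.e. starting by 229 − 10 = minute 219.
Task 4 has several dependents: task 5 (must start by minute 219); task 6 (must start by minute 234). The earliest of those limits is minute 219, so task 4 must start by 219 − 70 = minute 149.
So task 4 can start as early as minute 120 and as late as minute 149, giving 149 − 120 = 29 minutes of slack.

29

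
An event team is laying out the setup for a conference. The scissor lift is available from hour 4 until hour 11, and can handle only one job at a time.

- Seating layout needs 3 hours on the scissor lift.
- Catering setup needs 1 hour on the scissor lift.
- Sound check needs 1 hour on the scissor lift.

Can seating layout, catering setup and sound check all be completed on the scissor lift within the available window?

The scissor lift window is 11 − 4 = 7 hours.
Running back to back, the jobs need 3 + 1 + 1 = 5 hours on the scissor lift.
Since 5 ≤ 7, they fit within the window.

Yes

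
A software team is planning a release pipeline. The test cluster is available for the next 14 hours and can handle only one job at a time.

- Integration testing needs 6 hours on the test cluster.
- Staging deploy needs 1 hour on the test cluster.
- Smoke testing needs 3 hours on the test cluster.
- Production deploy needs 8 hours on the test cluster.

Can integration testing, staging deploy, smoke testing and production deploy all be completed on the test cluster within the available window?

No

Running back to back, the jobs need 6 + 1 + 3 + 8 = 18 hours on the test cluster.
Since 18 > 14, they cannot all fit.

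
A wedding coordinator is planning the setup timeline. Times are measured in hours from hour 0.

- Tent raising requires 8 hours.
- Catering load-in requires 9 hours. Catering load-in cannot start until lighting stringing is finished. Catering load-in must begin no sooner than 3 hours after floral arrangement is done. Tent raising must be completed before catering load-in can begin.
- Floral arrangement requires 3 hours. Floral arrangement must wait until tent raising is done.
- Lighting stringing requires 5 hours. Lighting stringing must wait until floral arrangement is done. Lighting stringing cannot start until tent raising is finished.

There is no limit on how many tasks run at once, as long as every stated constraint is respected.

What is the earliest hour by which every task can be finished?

25

Tent raising can start immediately at hour 0; it finishes at hour 8.
Floral arrangement cannot begin until tent raising (finishes hour 8). It runs from hour 8 to 8 + 3 = hour 11.
Lighting stringing needs all of floral arrangement (finishes hour 11); tent raising (finishes hour 8). That puts its earliest start at hour 11; it finishes at 11 + 5 = hour 16.
Catering load-in cannot start until lighting stringing (finishes hour 16); floral arrangement (finishes hour 11, plus 3-hour gap → hour 14); tent raising (finishes hour 8). The controlling bound is hour 16, so catering load-in finishes at 16 + 9 = hour 25.
All tasks are finished once the last one completes. Finish times: Tent raising at 8, Floral arrangement at 11, Lighting stringing at 16, Catering load-in at 25. The latest is hour 25.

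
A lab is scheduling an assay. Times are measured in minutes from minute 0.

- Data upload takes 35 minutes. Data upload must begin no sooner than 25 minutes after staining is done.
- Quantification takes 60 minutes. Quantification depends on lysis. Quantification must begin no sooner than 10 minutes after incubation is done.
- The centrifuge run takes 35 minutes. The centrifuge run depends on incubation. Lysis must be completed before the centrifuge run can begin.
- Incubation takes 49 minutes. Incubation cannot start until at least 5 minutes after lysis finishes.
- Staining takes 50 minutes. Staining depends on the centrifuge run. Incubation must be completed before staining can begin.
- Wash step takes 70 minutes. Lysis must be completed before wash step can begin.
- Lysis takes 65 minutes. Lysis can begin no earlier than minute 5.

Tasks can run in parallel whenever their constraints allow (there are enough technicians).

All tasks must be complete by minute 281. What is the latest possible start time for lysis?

17

Data upload must finish by minute 281; it takes 35 minutes, so it must start by 281 − 35 = minute 246.
Staining must finish before data upload (must start by minute 246, minus 25-minute gap → minute 221). With a 50-minute duration, staining must start by 221 − 50 = minute 171.
The centrifuge run must finish before staining (must start by minute 171). With a 35-minute duration, the centrifuge run must start by 171 − 35 = minute 136.
Quantification has no dependents, so it just needs to finish by minute 281. Starting by 281 − 60 = minute 221 achieves that.
Incubation feeds the centrifuge run (must start by minute 136); staining (must start by minute 171); quantification (must start by minute 221, minus 10-minute gap → minute 211). Taking the minimum, incubation must finish by minute 136 and start by 136 − 49 = minute 87.
Wash step has no dependents, so it just needs to finish by minute 281. Starting by 281 − 70 = minute 211 achieves that.
Lysis must finish in time for incubation (must start by minute 87, minus 5-minute gap → minute 82); the centrifuge run (must start by minute 136); wash step (must start by minute 211); quantification (must start by minute 221). The tightest is minute 82, so lysis must start by 82 − 65 = minute 17.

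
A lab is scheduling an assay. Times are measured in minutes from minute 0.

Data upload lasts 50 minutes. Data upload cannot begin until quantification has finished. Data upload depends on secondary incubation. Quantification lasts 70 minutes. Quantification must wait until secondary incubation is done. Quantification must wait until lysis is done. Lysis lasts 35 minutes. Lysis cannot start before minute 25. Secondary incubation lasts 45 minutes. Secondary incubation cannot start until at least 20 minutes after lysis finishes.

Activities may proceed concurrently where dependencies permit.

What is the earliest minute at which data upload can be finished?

After its own release at minute 25, lysis can start at minute 25 and finishes at minute 60.
Secondary incubation cannot begin until lysis (finishes minute 60, plus 20-minute gap → minute 80). It runs from minute 80 to 80 + 45 = minute 125.
For quantification: secondary incubation (finishes minute 125); lysis (finishes minute 60). Taking the maximum gives a start of minute 125, and it finishes at 125 + 70 = minute 195.
Data upload has to wait for quantification (finishes minute 195); secondary incubation (finishes minute 125). The latest of these is minute 195, so data upload runs minute 195 to 195 + 50 = minute 245.

245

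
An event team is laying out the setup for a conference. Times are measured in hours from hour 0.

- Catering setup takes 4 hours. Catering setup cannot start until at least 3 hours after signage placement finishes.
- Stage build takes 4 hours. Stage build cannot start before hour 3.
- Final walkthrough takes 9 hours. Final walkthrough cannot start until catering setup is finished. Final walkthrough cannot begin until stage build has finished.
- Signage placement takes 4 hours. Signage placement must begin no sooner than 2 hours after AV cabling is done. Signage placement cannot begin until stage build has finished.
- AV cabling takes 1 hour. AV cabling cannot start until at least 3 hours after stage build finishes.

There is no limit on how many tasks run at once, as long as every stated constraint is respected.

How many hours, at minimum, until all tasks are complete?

Stage build waits on its own release at hour 3, so it starts at hour 3 and finishes at 3 + 4 = hour 7.
AV cabling waits on stage build (finishes hour 7, plus 3-hour gap → hour 10), so it starts at hour 10 and finishes at 10 + 1 = hour 11.
Signage placement has to wait for AV cabling (finishes hour 11, plus 2-hour gap → hour 13); stage build (finishes hour 7). The latest of these is hour 13, so signage placement runs hour 13 to 13 + 4 = hour 17.
After signage placement (finishes hour 17, plus 3-hour gap → hour 20), catering setup can start at hour 20 and finishes at hour 24.
Final walkthrough cannot start until catering setup (finishes hour 24); stage build (finishes hour 7). The controlling bound is hour 24, so final walkthrough finishes at 24 + 9 = hour 33.
All tasks are finished once the last one completes. Finish times: Stage build at 7, AV cabling at 11, Signage placement at 17, Catering setup at 24, Final walkthrough at 33. The latest is hour 33.

33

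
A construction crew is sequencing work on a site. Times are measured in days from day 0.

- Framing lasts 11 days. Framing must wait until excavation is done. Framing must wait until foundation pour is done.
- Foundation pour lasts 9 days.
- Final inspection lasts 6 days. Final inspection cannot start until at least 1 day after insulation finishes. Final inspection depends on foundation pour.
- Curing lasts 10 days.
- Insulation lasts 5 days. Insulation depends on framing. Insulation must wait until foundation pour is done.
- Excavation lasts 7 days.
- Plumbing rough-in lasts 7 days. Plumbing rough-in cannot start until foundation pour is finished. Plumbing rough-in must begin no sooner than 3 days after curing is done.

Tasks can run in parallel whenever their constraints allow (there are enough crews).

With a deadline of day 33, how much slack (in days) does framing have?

1

Foundation pour has no prerequisites, so it starts at day 0 and finishes at day 9.
Nothing blocks excavation, so it runs from day 0 to day 7.
Framing cannot start until excavation (finishes day 7); foundation pour (finishes day 9). The controlling bound is day 9, so framing finishes at 9 + 11 = day 20.

Working backward from the deadline:
To finish by day 33, final inspection (duration 6) must start no later than day 27.
Since final inspection (must start by day 27, minus 1-day gap → day 26) depends on it, insulation must finish by day 26. Backing off its 5-day duration gives a latest start of day 21.
Since insulation (must start by day 21) depends on it, framing must finish by day 21. Backing off its 11-day duration gives a latest start of day 10.
So framing can start as early as day 9 and as late as day 10, giving 10 − 9 = 1 day of slack.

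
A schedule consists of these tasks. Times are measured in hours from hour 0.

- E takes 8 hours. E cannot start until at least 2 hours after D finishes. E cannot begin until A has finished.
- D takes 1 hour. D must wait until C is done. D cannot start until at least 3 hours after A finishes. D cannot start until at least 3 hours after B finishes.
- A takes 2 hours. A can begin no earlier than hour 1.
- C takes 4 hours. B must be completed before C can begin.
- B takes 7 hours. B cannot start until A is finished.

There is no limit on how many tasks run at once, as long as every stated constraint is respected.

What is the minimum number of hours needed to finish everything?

A cannot begin until its own release at hour 1. It runs from hour 1 to 1 + 2 = hour 3.
After A (finishes hour 3), B can start at hour 3 and finishes at hour 10.
C cannot begin until B (finishes hour 10). It runs from hour 10 to 10 + 4 = hour 14.
D has to wait for C (finishes hour 14); A (finishes hour 3, plus 3-hour gap → hour 6); B (finishes hour 10, plus 3-hour gap → hour 13). The latest of these is hour 14, so D runs hour 14 to 14 + 1 = hour 15.
E needs all of D (finishes hour 15, plus 2-hour gap → hour 17); A (finishes hour 3). That puts its earliest start at hour 17; it finishes at 17 + 8 = hour 25.
All tasks are finished once the last one completes. Finish times: A at 3, B at 10, C at 14, D at 15, E at 25. The latest is hour 25.

25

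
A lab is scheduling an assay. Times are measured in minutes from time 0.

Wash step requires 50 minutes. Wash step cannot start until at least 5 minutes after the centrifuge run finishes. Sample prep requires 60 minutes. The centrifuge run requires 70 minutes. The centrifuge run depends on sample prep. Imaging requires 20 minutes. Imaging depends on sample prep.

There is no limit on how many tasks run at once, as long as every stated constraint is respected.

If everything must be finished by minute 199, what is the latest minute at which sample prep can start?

14

Wash step has no dependents, so it just needs to finish by minute 199. Starting by 199 − 50 = minute 149 achieves that.
The centrifuge run must finish before wash step (must start by minute 149, minus 5-minute gap → minute 144). With a 70-minute duration, the centrifuge run must start by 144 − 70 = minute 74.
To finish by minute 199, imaging (duration 20) must start no later than minute 179.
Sample prep must finish in time for the centrifuge run (must start by minute 74); imaging (must start by minute 179). The tightest is minute 74, so sample prep must start by 74 − 60 = minute 14.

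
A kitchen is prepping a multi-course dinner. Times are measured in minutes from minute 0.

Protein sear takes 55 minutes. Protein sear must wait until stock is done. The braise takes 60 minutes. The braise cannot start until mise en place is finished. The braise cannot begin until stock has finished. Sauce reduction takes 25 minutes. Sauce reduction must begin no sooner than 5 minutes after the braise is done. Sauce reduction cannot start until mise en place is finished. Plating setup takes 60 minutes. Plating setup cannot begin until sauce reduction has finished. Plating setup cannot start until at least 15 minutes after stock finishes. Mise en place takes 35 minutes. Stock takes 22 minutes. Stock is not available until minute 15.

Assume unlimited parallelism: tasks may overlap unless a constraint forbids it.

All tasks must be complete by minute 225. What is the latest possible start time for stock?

53

Plating setup must finish by minute 225; it takes 60 minutes, so it must start by 225 − 60 = minute 165.
Since plating setup (must start by minute 165) depends on it, sauce reduction must finish by minute 165. Backing off its 25-minute duration gives a latest start of minute 140.
The braise has to be done before sauce reduction (must start by minute 140, minus 5-minute gap → minute 135). That means finishing by minute 135, i.e. starting by 135 − 60 = minute 75.
Protein sear must finish by minute 225; it takes 55 minutes, so it must start by 225 − 55 = minute 170.
Stock has several dependents: the braise (must start by minute 75); protein sear (must start by minute 170); plating setup (must start by minute 165, minus 15-minute gap → minute 150). The earliest of those limits is minute 75, so stock must start by 75 − 22 = minute 53.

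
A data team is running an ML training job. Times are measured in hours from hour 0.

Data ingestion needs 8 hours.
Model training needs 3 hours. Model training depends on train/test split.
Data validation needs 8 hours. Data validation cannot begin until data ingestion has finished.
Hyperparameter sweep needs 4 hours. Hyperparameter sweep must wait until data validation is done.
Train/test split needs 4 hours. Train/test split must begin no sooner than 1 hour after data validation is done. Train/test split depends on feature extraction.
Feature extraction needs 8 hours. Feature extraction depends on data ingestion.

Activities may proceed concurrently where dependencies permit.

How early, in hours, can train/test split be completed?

21

Data ingestion has no prerequisites, so it starts at hour 0 and finishes at hour 8.
After data ingestion (finishes hour 8), feature extraction can start at hour 8 and finishes at hour 16.
Data validation cannot begin until data ingestion (finishes hour 8). It runs from hour 8 to 8 + 8 = hour 16.
For train/test split: data validation (finishes hour 16, plus 1-hour gap → hour 17); feature extraction (finishes hour 16). Taking the maximum gives a start of hour 17, and it finishes at 17 + 4 = hour 21.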